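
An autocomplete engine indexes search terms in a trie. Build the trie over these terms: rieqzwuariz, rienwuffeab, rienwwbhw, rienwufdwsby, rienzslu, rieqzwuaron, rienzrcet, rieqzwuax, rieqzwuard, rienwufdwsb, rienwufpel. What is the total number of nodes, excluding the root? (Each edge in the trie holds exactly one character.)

43

Trace insertions, counting only characters that open a new branch:
  "rieqzwuariz" → 11 new (r, i, e, q, z, w, u, a, r, i, z)
  "rienwuffeab" → prefix "rie" already present; 8 new (n, w, u, f, f, e, a, b)
  "rienwwbhw" → prefix "rienw" already present; 4 new (w, b, h, w)
  "rienwufdwsby" → prefix "rienwuf" already present; 5 new (d, w, s, b, y)
  "rienzslu" → prefix "rien" already present; 4 new (z, s, l, u)
  "rieqzwuaron" → prefix "rieqzwuar" already present; 2 new (o, n)
  "rienzrcet" → prefix "rienz" already present; 4 new (r, c, e, t)
  "rieqzwuax" → prefix "rieqzwua" already present; 1 new (x)
  "rieqzwuard" → prefix "rieqzwuar" already present; 1 new (d)
  "rienwufdwsb" → prefix "rienwufdwsb" already present; 0 new (none)
  "rienwufpel" → prefix "rienwuf" already present; 3 new (p, e, l)
Total nodes = 11 + 8 + 4 + 5 + 4 + 2 + 4 + 1 + 1 + 0 + 3 = 43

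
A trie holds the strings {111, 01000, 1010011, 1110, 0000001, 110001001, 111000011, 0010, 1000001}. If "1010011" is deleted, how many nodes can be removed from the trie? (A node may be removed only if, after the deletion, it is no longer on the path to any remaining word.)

A node on "1010011"'s path can go only if nothing else ends at it or branches off below it.
The suffix "10011" (5 nodes) is used only by "1010011"; the node for "10" still has the child "0", so pruning stops there.
Nodes removed: 5

5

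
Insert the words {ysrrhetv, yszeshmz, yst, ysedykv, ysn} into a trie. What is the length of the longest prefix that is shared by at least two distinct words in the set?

2

Equivalently: take the maximum, over all pairs, of their longest common prefix length.
"ysedykv" and "ysn" agree on "ys" (2 characters) before diverging; nothing deeper is shared.
Longest shared-prefix length: 2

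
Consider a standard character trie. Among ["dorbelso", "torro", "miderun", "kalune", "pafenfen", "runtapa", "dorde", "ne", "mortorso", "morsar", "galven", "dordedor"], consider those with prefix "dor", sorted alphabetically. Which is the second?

Filter for "dor…" and sort: "dorbelso", "dorde", "dordedor"
The 2nd is dorde.

dorde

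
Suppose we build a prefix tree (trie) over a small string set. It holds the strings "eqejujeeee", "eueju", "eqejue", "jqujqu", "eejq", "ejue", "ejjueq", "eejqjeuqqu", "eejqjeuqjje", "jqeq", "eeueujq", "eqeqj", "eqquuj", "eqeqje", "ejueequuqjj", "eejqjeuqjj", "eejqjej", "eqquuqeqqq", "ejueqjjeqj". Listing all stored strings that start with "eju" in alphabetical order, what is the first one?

ejue

DFS of the "eju" subtree visits, in order: "ejue", "ejueequuqjj", "ejueqjjeqj"
Position 1: ejue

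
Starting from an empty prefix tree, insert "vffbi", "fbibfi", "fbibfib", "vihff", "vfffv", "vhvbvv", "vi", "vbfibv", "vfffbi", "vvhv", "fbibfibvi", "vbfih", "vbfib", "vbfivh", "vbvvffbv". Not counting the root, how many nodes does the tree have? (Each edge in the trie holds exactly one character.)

Trace insertions, counting only characters that open a new branch:
  "vffbi" → 5 new (v, f, f, b, i)
  "fbibfi" → 6 new (f, b, i, b, f, i)
  "fbibfib" → prefix "fbibfi" already present; 1 new (b)
  "vihff" → prefix "v" already present; 4 new (i, h, f, f)
  "vfffv" → prefix "vff" already present; 2 new (f, v)
  "vhvbvv" → prefix "v" already present; 5 new (h, v, b, v, v)
  "vi" → prefix "vi" already present; 0 new (none)
  "vbfibv" → prefix "v" already present; 5 new (b, f, i, b, v)
  "vfffbi" → prefix "vfff" already present; 2 new (b, i)
  "vvhv" → prefix "v" already present; 3 new (v, h, v)
  "fbibfibvi" → prefix "fbibfib" already present; 2 new (v, i)
  "vbfih" → prefix "vbfi" already present; 1 new (h)
  "vbfib" → prefix "vbfib" already present; 0 new (none)
  "vbfivh" → prefix "vbfi" already present; 2 new (v, h)
  "vbvvffbv" → prefix "vb" already present; 6 new (v, v, f, f, b, v)
Total nodes = 5 + 6 + 1 + 4 + 2 + 5 + 0 + 5 + 2 + 3 + 2 + 1 + 0 + 2 + 6 = 44

44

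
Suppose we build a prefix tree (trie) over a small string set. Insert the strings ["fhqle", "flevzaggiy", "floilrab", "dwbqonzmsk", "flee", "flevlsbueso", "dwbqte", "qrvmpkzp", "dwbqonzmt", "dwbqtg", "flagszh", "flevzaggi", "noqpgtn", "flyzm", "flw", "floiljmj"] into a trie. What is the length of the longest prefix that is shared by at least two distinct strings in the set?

9

Look for the deepest trie node that still has at least two words in its subtree.
"flevzaggi" and "flevzaggiy" agree on "flevzaggi" (9 characters) before diverging; nothing deeper is shared.
Longest shared-prefix length: 9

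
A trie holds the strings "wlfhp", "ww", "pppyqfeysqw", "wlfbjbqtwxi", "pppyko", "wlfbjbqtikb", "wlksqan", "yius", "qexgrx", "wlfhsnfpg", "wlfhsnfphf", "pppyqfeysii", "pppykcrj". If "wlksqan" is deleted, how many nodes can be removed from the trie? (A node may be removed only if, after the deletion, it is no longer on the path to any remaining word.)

5

Walk "wlksqan" from the leaf back toward the root, removing each node that no remaining word uses.
The suffix "ksqan" (5 nodes) is used only by "wlksqan"; the node for "wl" still has the child "f", so pruning stops there.
Nodes removed: 5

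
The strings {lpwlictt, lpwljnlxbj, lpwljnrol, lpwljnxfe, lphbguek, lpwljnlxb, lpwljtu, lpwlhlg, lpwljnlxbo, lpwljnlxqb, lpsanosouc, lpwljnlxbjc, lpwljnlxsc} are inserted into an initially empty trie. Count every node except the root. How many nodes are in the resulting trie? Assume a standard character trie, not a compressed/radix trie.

45

For each word, the new-node count is its length minus the longest prefix already in the trie:
  "lpwlictt" → 8 new (l, p, w, l, i, c, t, t)
  "lpwljnlxbj" → prefix "lpwl" already present; 6 new (j, n, l, x, b, j)
  "lpwljnrol" → prefix "lpwljn" already present; 3 new (r, o, l)
  "lpwljnxfe" → prefix "lpwljn" already present; 3 new (x, f, e)
  "lphbguek" → prefix "lp" already present; 6 new (h, b, g, u, e, k)
  "lpwljnlxb" → prefix "lpwljnlxb" already present; 0 new (none)
  "lpwljtu" → prefix "lpwlj" already present; 2 new (t, u)
  "lpwlhlg" → prefix "lpwl" already present; 3 new (h, l, g)
  "lpwljnlxbo" → prefix "lpwljnlxb" already present; 1 new (o)
  "lpwljnlxqb" → prefix "lpwljnlx" already present; 2 new (q, b)
  "lpsanosouc" → prefix "lp" already present; 8 new (s, a, n, o, s, o, u, c)
  "lpwljnlxbjc" → prefix "lpwljnlxbj" already present; 1 new (c)
  "lpwljnlxsc" → prefix "lpwljnlx" already present; 2 new (s, c)
Total nodes = 8 + 6 + 3 + 3 + 6 + 0 + 2 + 3 + 1 + 2 + 8 + 1 + 2 = 45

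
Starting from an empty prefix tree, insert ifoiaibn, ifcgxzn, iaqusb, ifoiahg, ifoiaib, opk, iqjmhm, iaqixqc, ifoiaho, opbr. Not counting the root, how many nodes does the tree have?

Trie structure (* marks end of a word):
(root)
├─ i
│  ├─ a
│  │  └─ q
│  │     ├─ i
│  │     │  └─ x
│  │     │     └─ q
│  │     │        └─ c *
│  │     └─ u
│  │        └─ s
│  │           └─ b *
│  ├─ f
│  │  ├─ c
│  │  │  └─ g
│  │  │     └─ x
│  │  │        └─ z
│  │  │           └─ n *
│  │  └─ o
│  │     └─ i
│  │        └─ a
│  │           ├─ h
│  │           │  ├─ g *
│  │           │  └─ o *
│  │           └─ i
│  │              └─ b *
│  │                 └─ n *
│  └─ q
│     └─ j
│        └─ m
│           └─ h
│              └─ m *
└─ o
   └─ p
      ├─ b
      │  └─ r *
      └─ k *
Counting every labelled node above: 35.

35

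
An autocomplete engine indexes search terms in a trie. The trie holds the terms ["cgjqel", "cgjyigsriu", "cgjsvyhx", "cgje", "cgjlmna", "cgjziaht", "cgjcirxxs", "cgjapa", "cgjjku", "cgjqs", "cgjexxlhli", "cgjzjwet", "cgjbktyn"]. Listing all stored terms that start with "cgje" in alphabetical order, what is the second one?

cgjexxlhli

Words with prefix "cgje", in lexicographic order: "cgje", "cgjexxlhli"
The 2nd is cgjexxlhli.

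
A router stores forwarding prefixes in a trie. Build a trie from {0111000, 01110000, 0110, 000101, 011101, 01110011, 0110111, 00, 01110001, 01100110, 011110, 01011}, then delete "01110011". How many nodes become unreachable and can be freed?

2

Walk "01110011" from the leaf back toward the root, removing each node that no remaining word uses.
The suffix "11" (2 nodes) is used only by "01110011"; the node for "011100" still has the child "0", so pruning stops there.
Nodes removed: 2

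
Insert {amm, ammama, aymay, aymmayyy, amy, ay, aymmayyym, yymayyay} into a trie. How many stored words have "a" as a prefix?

7

Filter for entries beginning with "a":
Words under "a": amm, ammama, amy, ay, aymay, aymmayyy, aymmayyym
Count: 7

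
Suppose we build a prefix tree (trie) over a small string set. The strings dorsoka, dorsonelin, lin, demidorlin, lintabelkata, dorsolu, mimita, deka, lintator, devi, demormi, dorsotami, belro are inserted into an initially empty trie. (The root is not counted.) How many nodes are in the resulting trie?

For each word, the new-node count is its length minus the longest prefix already in the trie:
  "dorsoka" → 7 new (d, o, r, s, o, k, a)
  "dorsonelin" → prefix "dorso" already present; 5 new (n, e, l, i, n)
  "lin" → 3 new (l, i, n)
  "demidorlin" → prefix "d" already present; 9 new (e, m, i, d, o, r, l, i, n)
  "lintabelkata" → prefix "lin" already present; 9 new (t, a, b, e, l, k, a, t, a)
  "dorsolu" → prefix "dorso" already present; 2 new (l, u)
  "mimita" → 6 new (m, i, m, i, t, a)
  "deka" → prefix "de" already present; 2 new (k, a)
  "lintator" → prefix "linta" already present; 3 new (t, o, r)
  "devi" → prefix "de" already present; 2 new (v, i)
  "demormi" → prefix "dem" already present; 4 new (o, r, m, i)
  "dorsotami" → prefix "dorso" already present; 4 new (t, a, m, i)
  "belro" → 5 new (b, e, l, r, o)
Total nodes = 7 + 5 + 3 + 9 + 9 + 2 + 6 + 2 + 3 + 2 + 4 + 4 + 5 = 61

61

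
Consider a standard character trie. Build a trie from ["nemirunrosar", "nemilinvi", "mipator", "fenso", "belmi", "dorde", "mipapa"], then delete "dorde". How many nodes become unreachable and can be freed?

Walk "dorde" from the leaf back toward the root, removing each node that no remaining word uses.
No other word shares any prefix with "dorde", so all 5 of its nodes go.
Nodes removed: 5

5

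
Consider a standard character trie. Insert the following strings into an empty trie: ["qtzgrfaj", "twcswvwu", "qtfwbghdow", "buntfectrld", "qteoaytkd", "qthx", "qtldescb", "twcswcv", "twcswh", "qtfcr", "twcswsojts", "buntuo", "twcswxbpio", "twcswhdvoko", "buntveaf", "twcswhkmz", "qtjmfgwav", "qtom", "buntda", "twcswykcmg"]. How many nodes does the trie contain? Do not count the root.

Count nodes per top-level branch (shared prefixes stored once):
  'b'-branch (buntda, buntfectrld, buntuo, buntveaf): 19 nodes
  'q'-branch (qteoaytkd, qtfcr, qtfwbghdow, qthx, qtjmfgwav, qtldescb, qtom, qtzgrfaj): 42 nodes
  't'-branch (twcswcv, twcswh, twcswhdvoko, twcswhkmz, twcswsojts, twcswvwu, twcswxbpio, twcswykcmg): 34 nodes
Sum: 95

95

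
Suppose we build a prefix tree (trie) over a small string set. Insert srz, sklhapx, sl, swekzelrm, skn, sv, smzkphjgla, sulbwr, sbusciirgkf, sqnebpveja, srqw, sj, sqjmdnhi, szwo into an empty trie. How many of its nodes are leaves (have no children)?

14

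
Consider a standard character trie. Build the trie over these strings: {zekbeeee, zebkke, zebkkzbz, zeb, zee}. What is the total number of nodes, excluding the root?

Trie structure (* marks end of a word):
(root)
└─ z
   └─ e
      ├─ b *
      │  └─ k
      │     └─ k
      │        ├─ e *
      │        └─ z
      │           └─ b
      │              └─ z *
      ├─ e *
      └─ k
         └─ b
            └─ e
               └─ e
                  └─ e
                     └─ e *
Counting every labelled node above: 16.

16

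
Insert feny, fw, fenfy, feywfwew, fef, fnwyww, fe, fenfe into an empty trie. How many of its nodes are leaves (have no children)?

7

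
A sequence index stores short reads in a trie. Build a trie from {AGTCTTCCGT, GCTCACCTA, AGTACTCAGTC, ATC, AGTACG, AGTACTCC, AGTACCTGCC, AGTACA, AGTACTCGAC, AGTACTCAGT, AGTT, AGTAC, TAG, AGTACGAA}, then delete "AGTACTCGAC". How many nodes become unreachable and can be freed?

3

Walk "AGTACTCGAC" from the leaf back toward the root, removing each node that no remaining word uses.
The suffix "GAC" (3 nodes) is used only by "AGTACTCGAC"; the node for "AGTACTC" still has the child "A", so pruning stops there.
Nodes removed: 3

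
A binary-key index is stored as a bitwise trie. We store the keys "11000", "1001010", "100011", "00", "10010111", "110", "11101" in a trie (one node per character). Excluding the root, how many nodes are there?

Trace insertions, counting only characters that open a new branch:
  "11000" → 5 new (1, 1, 0, 0, 0)
  "1001010" → prefix "1" already present; 6 new (0, 0, 1, 0, 1, 0)
  "100011" → prefix "100" already present; 3 new (0, 1, 1)
  "00" → 2 new (0, 0)
  "10010111" → prefix "100101" already present; 2 new (1, 1)
  "110" → prefix "110" already present; 0 new (none)
  "11101" → prefix "11" already present; 3 new (1, 0, 1)
Total nodes = 5 + 6 + 3 + 2 + 2 + 0 + 3 = 21

21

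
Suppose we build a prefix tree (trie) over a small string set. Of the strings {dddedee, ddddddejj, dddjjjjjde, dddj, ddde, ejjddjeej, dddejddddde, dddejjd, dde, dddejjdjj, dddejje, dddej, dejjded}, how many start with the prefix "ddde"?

7

Traverse to the node for "ddde", then collect every word in that subtree.
Words under "ddde": ddde, dddedee, dddej, dddejddddde, dddejjd, dddejjdjj, dddejje
Count: 7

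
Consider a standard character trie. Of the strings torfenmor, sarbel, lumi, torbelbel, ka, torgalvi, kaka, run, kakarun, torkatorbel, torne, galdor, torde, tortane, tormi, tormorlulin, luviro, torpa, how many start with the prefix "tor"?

Walk to "tor"; the words in its subtree are exactly those with that prefix.
Words under "tor": torbelbel, torde, torfenmor, torgalvi, torkatorbel, tormi, tormorlulin, torne, torpa, tortane
Count: 10

10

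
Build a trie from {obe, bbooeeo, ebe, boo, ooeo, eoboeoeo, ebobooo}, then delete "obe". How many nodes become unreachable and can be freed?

Walk "obe" from the leaf back toward the root, removing each node that no remaining word uses.
The suffix "be" (2 nodes) is used only by "obe"; the node for "o" still has the child "o", so pruning stops there.
Nodes removed: 2

2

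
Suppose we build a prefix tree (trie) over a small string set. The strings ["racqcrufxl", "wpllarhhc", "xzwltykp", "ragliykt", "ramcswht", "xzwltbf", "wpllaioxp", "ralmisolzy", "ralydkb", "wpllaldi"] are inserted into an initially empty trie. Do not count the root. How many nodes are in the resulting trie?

60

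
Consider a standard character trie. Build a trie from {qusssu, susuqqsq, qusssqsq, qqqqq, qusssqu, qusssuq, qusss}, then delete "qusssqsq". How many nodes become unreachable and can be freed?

After clearing the end-marker at "qusssqsq", prune upward until reaching a node still needed by another word.
The suffix "sq" (2 nodes) is used only by "qusssqsq"; the node for "qusssq" still has the child "u", so pruning stops there.
Nodes removed: 2

2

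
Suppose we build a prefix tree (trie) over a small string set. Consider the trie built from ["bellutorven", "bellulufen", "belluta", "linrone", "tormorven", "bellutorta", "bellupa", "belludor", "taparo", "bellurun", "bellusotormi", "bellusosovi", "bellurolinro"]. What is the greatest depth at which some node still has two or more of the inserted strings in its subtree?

8

The deepest shared node is where two words last agree before diverging.
"bellutorta" and "bellutorven" agree on "bellutor" (8 characters) before diverging; nothing deeper is shared.
Longest shared-prefix length: 8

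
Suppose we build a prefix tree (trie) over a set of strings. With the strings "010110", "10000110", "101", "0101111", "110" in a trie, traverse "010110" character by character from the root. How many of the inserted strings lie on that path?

Traverse "010110" character by character; count nodes along the way that are marked as word ends.
Prefixes of the query that are stored words: "010110"
Count: 1

1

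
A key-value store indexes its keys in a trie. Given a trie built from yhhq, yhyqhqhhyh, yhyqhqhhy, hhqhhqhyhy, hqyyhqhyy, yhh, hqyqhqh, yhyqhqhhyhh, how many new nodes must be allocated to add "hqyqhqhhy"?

2

"hqyqhqh" is already a path in the trie; the remaining "hy" must be added.
So 9 − 7 = 2 new nodes.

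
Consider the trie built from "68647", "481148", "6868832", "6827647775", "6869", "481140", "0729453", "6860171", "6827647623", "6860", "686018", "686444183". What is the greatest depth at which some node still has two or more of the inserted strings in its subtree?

7

Equivalently: take the maximum, over all pairs, of their longest common prefix length.
e.g. "6827647623" and "6827647775" share the prefix "6827647" of length 7; no pair shares a longer one.
Longest shared-prefix length: 7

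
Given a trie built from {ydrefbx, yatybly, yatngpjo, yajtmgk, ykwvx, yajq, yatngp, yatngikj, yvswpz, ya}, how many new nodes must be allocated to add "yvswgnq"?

Walking "yvswgnq" from the root, the first 4 characters ("yvsw") follow existing edges; "g" is the first miss.
So 7 − 4 = 3 new nodes.

3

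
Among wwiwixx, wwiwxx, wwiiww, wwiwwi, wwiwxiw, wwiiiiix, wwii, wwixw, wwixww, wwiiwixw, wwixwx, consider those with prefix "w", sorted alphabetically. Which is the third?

wwiiwixw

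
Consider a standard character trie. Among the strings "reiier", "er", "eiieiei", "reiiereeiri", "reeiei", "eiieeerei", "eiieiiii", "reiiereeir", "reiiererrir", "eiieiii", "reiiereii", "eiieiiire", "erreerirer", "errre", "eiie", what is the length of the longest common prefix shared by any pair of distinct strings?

Look for the deepest trie node that still has at least two words in its subtree.
"reiiereeir" and "reiiereeiri" agree on "reiiereeir" (10 characters) before diverging; nothing deeper is shared.
Longest shared-prefix length: 10

10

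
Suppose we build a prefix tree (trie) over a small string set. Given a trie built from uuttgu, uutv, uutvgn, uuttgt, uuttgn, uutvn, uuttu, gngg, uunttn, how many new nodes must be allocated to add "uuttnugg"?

Walking "uuttnugg" from the root, the first 4 characters ("uutt") follow existing edges; "n" is the first miss.
So 8 − 4 = 4 new nodes.

4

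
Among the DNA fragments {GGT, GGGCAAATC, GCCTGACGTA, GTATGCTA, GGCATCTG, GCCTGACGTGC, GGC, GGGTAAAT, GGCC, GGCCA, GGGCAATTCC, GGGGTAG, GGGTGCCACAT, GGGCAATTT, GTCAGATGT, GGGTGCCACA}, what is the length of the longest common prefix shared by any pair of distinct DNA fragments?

10

Look for the deepest trie node that still has at least two words in its subtree.
"GGGTGCCACA" and "GGGTGCCACAT" agree on "GGGTGCCACA" (10 characters) before diverging; nothing deeper is shared.
Longest shared-prefix length: 10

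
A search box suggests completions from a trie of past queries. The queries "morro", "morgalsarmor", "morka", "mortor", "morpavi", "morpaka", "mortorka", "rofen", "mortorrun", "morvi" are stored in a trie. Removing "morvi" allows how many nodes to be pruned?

A node on "morvi"'s path can go only if nothing else ends at it or branches off below it.
The suffix "vi" (2 nodes) is used only by "morvi"; the node for "mor" still has the child "r", so pruning stops there.
Nodes removed: 2

2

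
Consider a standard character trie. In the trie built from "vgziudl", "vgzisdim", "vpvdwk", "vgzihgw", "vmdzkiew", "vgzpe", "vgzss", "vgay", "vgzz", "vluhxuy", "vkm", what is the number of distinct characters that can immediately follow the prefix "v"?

5

Follow the path "v" to its node, then look at its outgoing edges.
Characters that immediately follow "v" among the stored strings: {g, k, l, m, p}.
That node has 5 child edges.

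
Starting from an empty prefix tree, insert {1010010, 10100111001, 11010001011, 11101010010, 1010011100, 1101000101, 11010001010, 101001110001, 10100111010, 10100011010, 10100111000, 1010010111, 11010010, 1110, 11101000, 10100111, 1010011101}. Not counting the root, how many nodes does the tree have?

49

For each word, the new-node count is its length minus the longest prefix already in the trie:
  "1010010" → 7 new (1, 0, 1, 0, 0, 1, 0)
  "10100111001" → prefix "101001" already present; 5 new (1, 1, 0, 0, 1)
  "11010001011" → prefix "1" already present; 10 new (1, 0, 1, 0, 0, 0, 1, 0, 1, 1)
  "11101010010" → prefix "11" already present; 9 new (1, 0, 1, 0, 1, 0, 0, 1, 0)
  "1010011100" → prefix "1010011100" already present; 0 new (none)
  "1101000101" → prefix "1101000101" already present; 0 new (none)
  "11010001010" → prefix "1101000101" already present; 1 new (0)
  "101001110001" → prefix "1010011100" already present; 2 new (0, 1)
  "10100111010" → prefix "101001110" already present; 2 new (1, 0)
  "10100011010" → prefix "10100" already present; 6 new (0, 1, 1, 0, 1, 0)
  "10100111000" → prefix "10100111000" already present; 0 new (none)
  "1010010111" → prefix "1010010" already present; 3 new (1, 1, 1)
  "11010010" → prefix "110100" already present; 2 new (1, 0)
  "1110" → prefix "1110" already present; 0 new (none)
  "11101000" → prefix "111010" already present; 2 new (0, 0)
  "10100111" → prefix "10100111" already present; 0 new (none)
  "1010011101" → prefix "1010011101" already present; 0 new (none)
Total nodes = 7 + 5 + 10 + 9 + 0 + 0 + 1 + 2 + 2 + 6 + 0 + 3 + 2 + 0 + 2 + 0 + 0 = 49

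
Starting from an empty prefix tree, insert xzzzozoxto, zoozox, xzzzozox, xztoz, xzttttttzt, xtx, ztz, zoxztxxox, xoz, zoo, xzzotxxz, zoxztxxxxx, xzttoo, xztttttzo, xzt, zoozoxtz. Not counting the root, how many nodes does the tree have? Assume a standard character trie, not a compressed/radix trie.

53

For each word, the new-node count is its length minus the longest prefix already in the trie:
  "xzzzozoxto" → 10 new (x, z, z, z, o, z, o, x, t, o)
  "zoozox" → 6 new (z, o, o, z, o, x)
  "xzzzozox" → prefix "xzzzozox" already present; 0 new (none)
  "xztoz" → prefix "xz" already present; 3 new (t, o, z)
  "xzttttttzt" → prefix "xzt" already present; 7 new (t, t, t, t, t, z, t)
  "xtx" → prefix "x" already present; 2 new (t, x)
  "ztz" → prefix "z" already present; 2 new (t, z)
  "zoxztxxox" → prefix "zo" already present; 7 new (x, z, t, x, x, o, x)
  "xoz" → prefix "x" already present; 2 new (o, z)
  "zoo" → prefix "zoo" already present; 0 new (none)
  "xzzotxxz" → prefix "xzz" already present; 5 new (o, t, x, x, z)
  "zoxztxxxxx" → prefix "zoxztxx" already present; 3 new (x, x, x)
  "xzttoo" → prefix "xztt" already present; 2 new (o, o)
  "xztttttzo" → prefix "xzttttt" already present; 2 new (z, o)
  "xzt" → prefix "xzt" already present; 0 new (none)
  "zoozoxtz" → prefix "zoozox" already present; 2 new (t, z)
Total nodes = 10 + 6 + 0 + 3 + 7 + 2 + 2 + 7 + 2 + 0 + 5 + 3 + 2 + 2 + 0 + 2 = 53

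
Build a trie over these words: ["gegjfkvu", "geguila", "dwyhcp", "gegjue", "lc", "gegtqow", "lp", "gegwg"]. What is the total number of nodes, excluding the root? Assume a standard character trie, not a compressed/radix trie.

29

Trace insertions, counting only characters that open a new branch:
  "gegjfkvu" → 8 new (g, e, g, j, f, k, v, u)
  "geguila" → prefix "geg" already present; 4 new (u, i, l, a)
  "dwyhcp" → 6 new (d, w, y, h, c, p)
  "gegjue" → prefix "gegj" already present; 2 new (u, e)
  "lc" → 2 new (l, c)
  "gegtqow" → prefix "geg" already present; 4 new (t, q, o, w)
  "lp" → prefix "l" already present; 1 new (p)
  "gegwg" → prefix "geg" already present; 2 new (w, g)
Total nodes = 8 + 4 + 6 + 2 + 2 + 4 + 1 + 2 = 29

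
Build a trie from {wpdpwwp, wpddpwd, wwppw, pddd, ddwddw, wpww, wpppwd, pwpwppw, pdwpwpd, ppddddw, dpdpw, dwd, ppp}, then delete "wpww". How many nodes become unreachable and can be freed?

2

Walk "wpww" from the leaf back toward the root, removing each node that no remaining word uses.
The suffix "ww" (2 nodes) is used only by "wpww"; the node for "wp" still has the child "d", so pruning stops there.
Nodes removed: 2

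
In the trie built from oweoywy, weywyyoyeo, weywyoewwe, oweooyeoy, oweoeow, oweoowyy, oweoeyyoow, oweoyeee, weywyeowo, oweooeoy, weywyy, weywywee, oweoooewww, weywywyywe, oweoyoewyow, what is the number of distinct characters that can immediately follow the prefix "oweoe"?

2

The children of the "oweoe" node are the distinct next characters among strings starting with "oweoe".
Distinct next characters after "oweoe": o, y.
That node has 2 child edges.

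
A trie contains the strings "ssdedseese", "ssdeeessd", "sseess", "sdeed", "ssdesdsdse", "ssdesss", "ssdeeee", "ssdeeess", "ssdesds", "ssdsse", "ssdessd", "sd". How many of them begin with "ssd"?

Walk to "ssd"; the words in its subtree are exactly those with that prefix.
Matches: "ssdedseese", "ssdeeee", "ssdeeess", "ssdeeessd", "ssdesds", "ssdesdsdse", "ssdessd", "ssdesss", "ssdsse"
Count: 9

9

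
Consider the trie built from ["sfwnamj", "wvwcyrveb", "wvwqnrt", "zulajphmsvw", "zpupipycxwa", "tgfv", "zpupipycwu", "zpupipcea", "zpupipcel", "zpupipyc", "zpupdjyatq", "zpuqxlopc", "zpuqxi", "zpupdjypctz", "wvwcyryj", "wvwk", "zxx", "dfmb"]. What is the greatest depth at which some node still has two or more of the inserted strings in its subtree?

8

Equivalently: take the maximum, over all pairs, of their longest common prefix length.
"zpupipcea" and "zpupipcel" agree on "zpupipce" (8 characters) before diverging; nothing deeper is shared.
Longest shared-prefix length: 8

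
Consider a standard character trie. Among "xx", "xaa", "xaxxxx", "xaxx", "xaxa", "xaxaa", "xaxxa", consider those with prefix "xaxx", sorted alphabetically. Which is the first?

DFS of the "xaxx" subtree visits, in order: "xaxx", "xaxxa", "xaxxxx"
The 1st is xaxx.

xaxx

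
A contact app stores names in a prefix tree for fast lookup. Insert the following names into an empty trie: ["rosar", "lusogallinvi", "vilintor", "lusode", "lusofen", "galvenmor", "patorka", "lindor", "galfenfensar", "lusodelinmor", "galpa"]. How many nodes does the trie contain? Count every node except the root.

Insert word by word; a character creates a node only if that edge doesn't already exist:
  "rosar" → 5 new (r, o, s, a, r)
  "lusogallinvi" → 12 new (l, u, s, o, g, a, l, l, i, n, v, i)
  "vilintor" → 8 new (v, i, l, i, n, t, o, r)
  "lusode" → prefix "luso" already present; 2 new (d, e)
  "lusofen" → prefix "luso" already present; 3 new (f, e, n)
  "galvenmor" → 9 new (g, a, l, v, e, n, m, o, r)
  "patorka" → 7 new (p, a, t, o, r, k, a)
  "lindor" → prefix "l" already present; 5 new (i, n, d, o, r)
  "galfenfensar" → prefix "gal" already present; 9 new (f, e, n, f, e, n, s, a, r)
  "lusodelinmor" → prefix "lusode" already present; 6 new (l, i, n, m, o, r)
  "galpa" → prefix "gal" already present; 2 new (p, a)
Total nodes = 5 + 12 + 8 + 2 + 3 + 9 + 7 + 5 + 9 + 6 + 2 = 68

68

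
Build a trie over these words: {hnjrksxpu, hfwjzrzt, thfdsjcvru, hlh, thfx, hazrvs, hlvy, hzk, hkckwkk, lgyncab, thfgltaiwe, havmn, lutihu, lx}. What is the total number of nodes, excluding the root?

67

For each word, the new-node count is its length minus the longest prefix already in the trie:
  "hnjrksxpu" → 9 new (h, n, j, r, k, s, x, p, u)
  "hfwjzrzt" → prefix "h" already present; 7 new (f, w, j, z, r, z, t)
  "thfdsjcvru" → 10 new (t, h, f, d, s, j, c, v, r, u)
  "hlh" → prefix "h" already present; 2 new (l, h)
  "thfx" → prefix "thf" already present; 1 new (x)
  "hazrvs" → prefix "h" already present; 5 new (a, z, r, v, s)
  "hlvy" → prefix "hl" already present; 2 new (v, y)
  "hzk" → prefix "h" already present; 2 new (z, k)
  "hkckwkk" → prefix "h" already present; 6 new (k, c, k, w, k, k)
  "lgyncab" → 7 new (l, g, y, n, c, a, b)
  "thfgltaiwe" → prefix "thf" already present; 7 new (g, l, t, a, i, w, e)
  "havmn" → prefix "ha" already present; 3 new (v, m, n)
  "lutihu" → prefix "l" already present; 5 new (u, t, i, h, u)
  "lx" → prefix "l" already present; 1 new (x)
Total nodes = 9 + 7 + 10 + 2 + 1 + 5 + 2 + 2 + 6 + 7 + 7 + 3 + 5 + 1 = 67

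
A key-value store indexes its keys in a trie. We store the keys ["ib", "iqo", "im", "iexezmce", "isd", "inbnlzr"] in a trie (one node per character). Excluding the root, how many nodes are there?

20

For each word, the new-node count is its length minus the longest prefix already in the trie:
  "ib" → 2 new (i, b)
  "iqo" → prefix "i" already present; 2 new (q, o)
  "im" → prefix "i" already present; 1 new (m)
  "iexezmce" → prefix "i" already present; 7 new (e, x, e, z, m, c, e)
  "isd" → prefix "i" already present; 2 new (s, d)
  "inbnlzr" → prefix "i" already present; 6 new (n, b, n, l, z, r)
Total nodes = 2 + 2 + 1 + 7 + 2 + 6 = 20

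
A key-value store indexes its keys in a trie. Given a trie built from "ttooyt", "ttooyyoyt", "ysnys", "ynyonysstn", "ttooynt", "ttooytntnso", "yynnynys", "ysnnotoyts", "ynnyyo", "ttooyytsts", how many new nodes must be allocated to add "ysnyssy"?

The longest prefix of "ysnyssy" already in the trie is "ysnys" (length 5).
Each of the 2 remaining characters creates one node.

2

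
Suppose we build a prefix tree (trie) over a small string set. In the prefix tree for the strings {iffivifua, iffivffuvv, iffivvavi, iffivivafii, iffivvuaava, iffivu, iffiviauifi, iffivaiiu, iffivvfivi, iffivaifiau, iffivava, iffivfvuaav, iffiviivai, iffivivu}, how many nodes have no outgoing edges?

14

A leaf is a node with no children — equivalently, the end of a word that is not a proper prefix of any other stored word.
Those words: "iffivaifiau", "iffivaiiu", "iffivava", "iffivffuvv", "iffivfvuaav", "iffiviauifi", "iffivifua", "iffiviivai", "iffivivafii", "iffivivu", "iffivu", "iffivvavi", "iffivvfivi", "iffivvuaava"
Leaf count: 14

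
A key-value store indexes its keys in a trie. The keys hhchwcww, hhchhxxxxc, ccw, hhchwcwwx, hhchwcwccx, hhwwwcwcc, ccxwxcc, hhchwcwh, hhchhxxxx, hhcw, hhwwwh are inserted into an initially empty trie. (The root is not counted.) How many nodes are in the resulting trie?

36

Count nodes per top-level branch (shared prefixes stored once):
  'c'-branch (ccw, ccxwxcc): 8 nodes
  'h'-branch (hhchhxxxx, hhchhxxxxc, hhchwcwccx, hhchwcwh, hhchwcww, hhchwcwwx, hhcw, hhwwwcwcc, hhwwwh): 28 nodes
Sum: 36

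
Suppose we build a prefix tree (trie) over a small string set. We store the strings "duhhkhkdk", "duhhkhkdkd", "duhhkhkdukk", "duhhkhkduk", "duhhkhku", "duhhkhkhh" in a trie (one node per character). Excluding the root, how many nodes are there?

Trace insertions, counting only characters that open a new branch:
  "duhhkhkdk" → 9 new (d, u, h, h, k, h, k, d, k)
  "duhhkhkdkd" → prefix "duhhkhkdk" already present; 1 new (d)
  "duhhkhkdukk" → prefix "duhhkhkd" already present; 3 new (u, k, k)
  "duhhkhkduk" → prefix "duhhkhkduk" already present; 0 new (none)
  "duhhkhku" → prefix "duhhkhk" already present; 1 new (u)
  "duhhkhkhh" → prefix "duhhkhk" already present; 2 new (h, h)
Total nodes = 9 + 1 + 3 + 0 + 1 + 2 = 16

16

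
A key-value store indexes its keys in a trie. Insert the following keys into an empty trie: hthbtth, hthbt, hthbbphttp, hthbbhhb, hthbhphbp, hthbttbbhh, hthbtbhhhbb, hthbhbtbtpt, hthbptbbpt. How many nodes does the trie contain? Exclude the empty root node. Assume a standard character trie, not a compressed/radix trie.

43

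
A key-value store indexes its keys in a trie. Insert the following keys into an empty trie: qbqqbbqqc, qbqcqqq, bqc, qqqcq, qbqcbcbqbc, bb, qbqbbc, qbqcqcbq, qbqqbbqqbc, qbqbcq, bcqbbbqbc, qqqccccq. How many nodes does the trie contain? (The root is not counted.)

Insert word by word; a character creates a node only if that edge doesn't already exist:
  "qbqqbbqqc" → 9 new (q, b, q, q, b, b, q, q, c)
  "qbqcqqq" → prefix "qbq" already present; 4 new (c, q, q, q)
  "bqc" → 3 new (b, q, c)
  "qqqcq" → prefix "q" already present; 4 new (q, q, c, q)
  "qbqcbcbqbc" → prefix "qbqc" already present; 6 new (b, c, b, q, b, c)
  "bb" → prefix "b" already present; 1 new (b)
  "qbqbbc" → prefix "qbq" already present; 3 new (b, b, c)
  "qbqcqcbq" → prefix "qbqcq" already present; 3 new (c, b, q)
  "qbqqbbqqbc" → prefix "qbqqbbqq" already present; 2 new (b, c)
  "qbqbcq" → prefix "qbqb" already present; 2 new (c, q)
  "bcqbbbqbc" → prefix "b" already present; 8 new (c, q, b, b, b, q, b, c)
  "qqqccccq" → prefix "qqqc" already present; 4 new (c, c, c, q)
Total nodes = 9 + 4 + 3 + 4 + 6 + 1 + 3 + 3 + 2 + 2 + 8 + 4 = 49

49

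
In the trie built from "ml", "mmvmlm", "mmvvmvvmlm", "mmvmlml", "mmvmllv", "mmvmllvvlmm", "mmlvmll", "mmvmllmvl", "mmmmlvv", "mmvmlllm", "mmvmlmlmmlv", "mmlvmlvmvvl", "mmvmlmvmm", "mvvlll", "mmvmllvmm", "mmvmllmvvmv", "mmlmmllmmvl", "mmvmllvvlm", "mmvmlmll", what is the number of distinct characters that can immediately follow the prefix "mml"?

Walk "mml" from the root, arriving at one node.
Characters that immediately follow "mml" among the stored strings: {m, v}.
That node has 2 child edges.

2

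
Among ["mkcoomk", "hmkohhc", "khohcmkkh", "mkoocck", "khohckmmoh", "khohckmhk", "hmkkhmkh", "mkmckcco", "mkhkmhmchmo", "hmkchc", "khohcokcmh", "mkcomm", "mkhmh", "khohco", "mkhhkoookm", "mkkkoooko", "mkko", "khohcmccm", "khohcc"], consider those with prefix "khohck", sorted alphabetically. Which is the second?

DFS of the "khohck" subtree visits, in order: "khohckmhk", "khohckmmoh"
Position 2: khohckmmoh

khohckmmoh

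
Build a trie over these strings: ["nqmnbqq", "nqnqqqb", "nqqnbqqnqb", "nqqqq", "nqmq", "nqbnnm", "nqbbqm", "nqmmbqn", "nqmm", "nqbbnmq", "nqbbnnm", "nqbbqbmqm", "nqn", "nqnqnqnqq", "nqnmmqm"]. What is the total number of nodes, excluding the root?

For each word, the new-node count is its length minus the longest prefix already in the trie:
  "nqmnbqq" → 7 new (n, q, m, n, b, q, q)
  "nqnqqqb" → prefix "nq" already present; 5 new (n, q, q, q, b)
  "nqqnbqqnqb" → prefix "nq" already present; 8 new (q, n, b, q, q, n, q, b)
  "nqqqq" → prefix "nqq" already present; 2 new (q, q)
  "nqmq" → prefix "nqm" already present; 1 new (q)
  "nqbnnm" → prefix "nq" already present; 4 new (b, n, n, m)
  "nqbbqm" → prefix "nqb" already present; 3 new (b, q, m)
  "nqmmbqn" → prefix "nqm" already present; 4 new (m, b, q, n)
  "nqmm" → prefix "nqmm" already present; 0 new (none)
  "nqbbnmq" → prefix "nqbb" already present; 3 new (n, m, q)
  "nqbbnnm" → prefix "nqbbn" already present; 2 new (n, m)
  "nqbbqbmqm" → prefix "nqbbq" already present; 4 new (b, m, q, m)
  "nqn" → prefix "nqn" already present; 0 new (none)
  "nqnqnqnqq" → prefix "nqnq" already present; 5 new (n, q, n, q, q)
  "nqnmmqm" → prefix "nqn" already present; 4 new (m, m, q, m)
Total nodes = 7 + 5 + 8 + 2 + 1 + 4 + 3 + 4 + 0 + 3 + 2 + 4 + 0 + 5 + 4 = 52

52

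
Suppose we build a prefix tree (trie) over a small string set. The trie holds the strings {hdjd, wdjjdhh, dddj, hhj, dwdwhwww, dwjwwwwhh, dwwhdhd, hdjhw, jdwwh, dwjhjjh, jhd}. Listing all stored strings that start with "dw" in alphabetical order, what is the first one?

DFS of the "dw" subtree visits, in order: "dwdwhwww", "dwjhjjh", "dwjwwwwhh", "dwwhdhd"
The 1st is dwdwhwww.

dwdwhwww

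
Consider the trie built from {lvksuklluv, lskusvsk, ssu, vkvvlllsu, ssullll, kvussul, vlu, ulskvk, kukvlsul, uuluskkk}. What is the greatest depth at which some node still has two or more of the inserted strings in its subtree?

3

Equivalently: take the maximum, over all pairs, of their longest common prefix length.
"ssu" and "ssullll" agree on "ssu" (3 characters) before diverging; nothing deeper is shared.
Longest shared-prefix length: 3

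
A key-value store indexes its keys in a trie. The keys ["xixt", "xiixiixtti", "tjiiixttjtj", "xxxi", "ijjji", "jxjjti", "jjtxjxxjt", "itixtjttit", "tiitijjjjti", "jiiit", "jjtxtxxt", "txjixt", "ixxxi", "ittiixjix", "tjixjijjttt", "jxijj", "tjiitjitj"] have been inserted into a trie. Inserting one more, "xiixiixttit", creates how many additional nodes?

1

The longest prefix of "xiixiixttit" already in the trie is "xiixiixtti" (length 10).
New nodes needed: |"xiixiixttit"| − 10 = 11 − 10 = 1.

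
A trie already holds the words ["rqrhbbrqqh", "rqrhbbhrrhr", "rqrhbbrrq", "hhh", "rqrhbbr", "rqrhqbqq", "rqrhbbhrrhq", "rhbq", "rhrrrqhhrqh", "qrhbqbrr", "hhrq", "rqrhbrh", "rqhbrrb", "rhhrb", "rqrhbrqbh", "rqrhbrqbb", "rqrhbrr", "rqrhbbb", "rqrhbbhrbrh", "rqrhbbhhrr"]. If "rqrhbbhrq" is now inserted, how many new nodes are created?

The longest prefix of "rqrhbbhrq" already in the trie is "rqrhbbhr" (length 8).
New nodes needed: |"rqrhbbhrq"| − 8 = 9 − 8 = 1.

1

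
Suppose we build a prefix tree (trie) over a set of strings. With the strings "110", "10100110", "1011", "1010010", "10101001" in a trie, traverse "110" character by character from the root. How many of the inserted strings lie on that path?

Walk "110" from the root; an end-of-word marker is hit whenever a stored word is a prefix of "110".
Prefixes of the query that are stored words: "110"
Count: 1

1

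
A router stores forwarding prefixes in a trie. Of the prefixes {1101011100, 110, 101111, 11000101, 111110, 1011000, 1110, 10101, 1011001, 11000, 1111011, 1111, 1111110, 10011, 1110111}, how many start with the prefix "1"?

15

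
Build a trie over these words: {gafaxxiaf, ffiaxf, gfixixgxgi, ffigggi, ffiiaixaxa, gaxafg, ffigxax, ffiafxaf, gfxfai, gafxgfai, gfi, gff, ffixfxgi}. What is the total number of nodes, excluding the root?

61

Insert word by word; a character creates a node only if that edge doesn't already exist:
  "gafaxxiaf" → 9 new (g, a, f, a, x, x, i, a, f)
  "ffiaxf" → 6 new (f, f, i, a, x, f)
  "gfixixgxgi" → prefix "g" already present; 9 new (f, i, x, i, x, g, x, g, i)
  "ffigggi" → prefix "ffi" already present; 4 new (g, g, g, i)
  "ffiiaixaxa" → prefix "ffi" already present; 7 new (i, a, i, x, a, x, a)
  "gaxafg" → prefix "ga" already present; 4 new (x, a, f, g)
  "ffigxax" → prefix "ffig" already present; 3 new (x, a, x)
  "ffiafxaf" → prefix "ffia" already present; 4 new (f, x, a, f)
  "gfxfai" → prefix "gf" already present; 4 new (x, f, a, i)
  "gafxgfai" → prefix "gaf" already present; 5 new (x, g, f, a, i)
  "gfi" → prefix "gfi" already present; 0 new (none)
  "gff" → prefix "gf" already present; 1 new (f)
  "ffixfxgi" → prefix "ffi" already present; 5 new (x, f, x, g, i)
Total nodes = 9 + 6 + 9 + 4 + 7 + 4 + 3 + 4 + 4 + 5 + 0 + 1 + 5 = 61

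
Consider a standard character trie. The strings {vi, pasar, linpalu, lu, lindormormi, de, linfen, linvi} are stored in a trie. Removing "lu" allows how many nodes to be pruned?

A node on "lu"'s path can go only if nothing else ends at it or branches off below it.
The suffix "u" (1 node) is used only by "lu"; the node for "l" still has the child "i", so pruning stops there.
Nodes removed: 1

1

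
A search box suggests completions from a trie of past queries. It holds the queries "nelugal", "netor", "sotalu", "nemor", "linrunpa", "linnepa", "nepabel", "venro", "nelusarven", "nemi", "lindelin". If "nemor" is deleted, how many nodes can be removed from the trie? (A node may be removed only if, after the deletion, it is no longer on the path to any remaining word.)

2

Walk "nemor" from the leaf back toward the root, removing each node that no remaining word uses.
The suffix "or" (2 nodes) is used only by "nemor"; the node for "nem" still has the child "i", so pruning stops there.
Nodes removed: 2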